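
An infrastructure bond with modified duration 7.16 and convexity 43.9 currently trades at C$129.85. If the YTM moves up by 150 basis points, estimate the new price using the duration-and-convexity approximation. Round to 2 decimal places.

C$116.55

Duration effect: -D_mod·Δy = -7.16 × (+0.015) = -0.107400
Convexity effect: ½·C·(Δy)² = 0.5 × 43.9 × (0.015)² = +0.00493875
ΔP/P ≈ -0.107400 + 0.00493875 = -0.10246125
New price ≈ 129.85 × (1 - 0.10246125) = 116.5454066875.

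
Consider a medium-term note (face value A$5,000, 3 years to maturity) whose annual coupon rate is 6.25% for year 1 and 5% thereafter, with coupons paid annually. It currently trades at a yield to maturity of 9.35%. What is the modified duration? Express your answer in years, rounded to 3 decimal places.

2.585 years

Periodic yield y = 0.0935. First find Macaulay duration:
  t   CF        PV=CF/(1+0.0935)^t    t·PV
  1       312.50       285.7796       285.7796
  2       250.00       209.0752       418.1503
  3     5,250.00     4,015.1608    12,045.4824
  Σ                  4,510.0156    12,749.4123
P = 4,510.0156; Macaulay duration = 12,749.4123 / 4,510.0156 = 2.82691 years.
Modified duration = D_Mac / (1 + y) = 2.82691 / 1.0935 = 2.58520 years.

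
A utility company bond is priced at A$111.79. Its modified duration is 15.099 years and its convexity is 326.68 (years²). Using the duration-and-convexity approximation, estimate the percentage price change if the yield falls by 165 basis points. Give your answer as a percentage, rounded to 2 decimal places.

+29.36%

Duration effect: -D_mod·Δy = -15.099 × (-0.0165) = +0.2491335
Convexity effect: ½·C·(Δy)² = 0.5 × 326.68 × (-0.0165)² = +0.044469315
ΔP/P ≈ +0.2491335 + 0.044469315 = +0.293602815
= +29.3602815%.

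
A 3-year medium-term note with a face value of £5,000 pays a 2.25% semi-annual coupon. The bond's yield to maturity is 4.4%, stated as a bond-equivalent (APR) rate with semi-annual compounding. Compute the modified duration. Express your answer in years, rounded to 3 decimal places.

Periodic yield y = 0.022. First find Macaulay duration:
  t   CF        PV=CF/(1+0.022)^t    t·PV
  1        56.25        55.0391        55.0391
  2        56.25        53.8543       107.7087
  3        56.25        52.6951       158.0852
  4        56.25        51.5607       206.2429
  5        56.25        50.4508       252.2540
  6     5,056.25     4,437.3447    26,624.0680
  Σ                  4,700.9447    27,403.3979
P = 4,700.9447; Macaulay duration = 27,403.3979 / 4,700.9447 = 5.82934 half-year periods = 2.91467 years.
Modified duration = D_Mac / (1 + y) = 2.91467 / 1.022 = 2.85193 years.

2.852 years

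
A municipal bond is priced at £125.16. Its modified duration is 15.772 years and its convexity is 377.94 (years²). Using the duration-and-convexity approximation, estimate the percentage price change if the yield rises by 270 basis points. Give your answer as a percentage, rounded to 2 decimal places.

Duration effect: -D_mod·Δy = -15.772 × (+0.027) = -0.425844
Convexity effect: ½·C·(Δy)² = 0.5 × 377.94 × (0.027)² = +0.13775913
ΔP/P ≈ -0.425844 + 0.13775913 = -0.28808487
= -28.808487%.

-28.81%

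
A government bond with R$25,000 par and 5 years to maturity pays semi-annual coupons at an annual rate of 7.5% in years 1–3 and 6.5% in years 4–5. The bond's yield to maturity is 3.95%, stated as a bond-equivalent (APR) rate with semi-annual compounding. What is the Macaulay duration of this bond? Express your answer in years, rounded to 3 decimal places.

4.323 years

Periodic yield y = 0.01975. Discount each cash flow and weight by its period:
  t   CF        PV=CF/(1+0.01975)^t    t·PV
  1       937.50       919.3430       919.3430
  2       937.50       901.5376     1,803.0752
  3       937.50       884.0771     2,652.2313
  4       937.50       866.9547     3,467.8189
  5       937.50       850.1640     4,250.8200
  6       937.50       833.6984     5,002.1907
  7       812.50       708.5449     4,959.8142
  8       812.50       694.8222     5,558.5772
  9       812.50       681.3652     6,132.2867
  10   25,812.50    21,227.2106   212,272.1062
  Σ                 28,567.7177   247,018.2634
Price P = Σ PV = 28,567.7177.
Macaulay duration = Σ(t·PV) / P = 247,018.2634 / 28,567.7177 = 8.64676 half-year periods.
In years: 8.64676 / 2 = 4.32338 years.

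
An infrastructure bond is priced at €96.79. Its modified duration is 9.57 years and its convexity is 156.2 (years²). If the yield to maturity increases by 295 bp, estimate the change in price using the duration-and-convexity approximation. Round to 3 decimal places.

Duration effect: -D_mod·Δy = -9.57 × (+0.0295) = -0.282315
Convexity effect: ½·C·(Δy)² = 0.5 × 156.2 × (0.0295)² = +0.067966525
ΔP/P ≈ -0.282315 + 0.067966525 = -0.214348475
ΔP ≈ 96.79 × (-0.214348475) = -20.74678889525.

-€20.747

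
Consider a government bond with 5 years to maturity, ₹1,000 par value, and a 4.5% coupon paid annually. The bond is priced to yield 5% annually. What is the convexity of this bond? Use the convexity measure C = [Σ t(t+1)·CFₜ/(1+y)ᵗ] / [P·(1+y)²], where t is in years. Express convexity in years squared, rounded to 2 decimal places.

24.20

With y = 0.05:
  t   CF        PV=CF/(1+0.05)^t    t·PV        t(t+1)·PV
  1        45.00        42.8571        42.8571          85.7143
  2        45.00        40.8163        81.6327         244.8980
  3        45.00        38.8727       116.6181         466.4723
  4        45.00        37.0216       148.0864         740.4322
  5     1,045.00       818.7848     4,093.9242      24,563.5453
  Σ                    978.3526     4,483.1185      26,101.0621
P = 978.3526.
Convexity = Σ t(t+1)·PV / [P·(1+y)²] = 26,101.0621 / (978.3526 × 1.102500) = 24.19826.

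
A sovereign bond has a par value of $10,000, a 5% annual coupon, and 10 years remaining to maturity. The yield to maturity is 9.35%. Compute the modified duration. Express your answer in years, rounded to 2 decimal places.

Periodic yield y = 0.0935. First find Macaulay duration:
  t   CF        PV=CF/(1+0.0935)^t    t·PV
  1       500.00       457.2474       457.2474
  2       500.00       418.1503       836.3006
  3       500.00       382.3963     1,147.1888
  4       500.00       349.6994     1,398.7975
  5       500.00       319.7982     1,598.9912
  6       500.00       292.4538     1,754.7228
  7       500.00       267.4475     1,872.1323
  8       500.00       244.5793     1,956.6344
  9       500.00       223.6665     2,012.9984
  10   10,500.00     4,295.3784    42,953.7836
  Σ                  7,250.8170    55,988.7971
P = 7,250.8170; Macaulay duration = 55,988.7971 / 7,250.8170 = 7.72172 years.
Modified duration = D_Mac / (1 + y) = 7.72172 / 1.0935 = 7.06147 years.

7.06 years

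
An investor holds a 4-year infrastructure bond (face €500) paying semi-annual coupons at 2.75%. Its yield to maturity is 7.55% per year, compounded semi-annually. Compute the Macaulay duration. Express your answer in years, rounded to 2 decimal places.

Periodic yield y = 0.03775. Discount each cash flow and weight by its period:
  t   CF        PV=CF/(1+0.03775)^t    t·PV
  1        6.875         6.6249         6.6249
  2        6.875         6.3839        12.7678
  3        6.875         6.1517        18.4551
  4        6.875         5.9279        23.7116
  5        6.875         5.7123        28.5614
  6        6.875         5.5045        33.0269
  7        6.875         5.3042        37.1297
  8      506.875       376.8417     3,014.7335
  Σ                    418.4511     3,175.0109
Price P = Σ PV = 418.4511.
Macaulay duration = Σ(t·PV) / P = 3,175.0109 / 418.4511 = 7.58753 half-year periods.
In years: 7.58753 / 2 = 3.79377 years.

3.79 years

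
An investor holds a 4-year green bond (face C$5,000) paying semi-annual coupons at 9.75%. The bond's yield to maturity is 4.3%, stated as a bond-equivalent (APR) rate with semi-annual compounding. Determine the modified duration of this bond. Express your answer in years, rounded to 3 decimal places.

3.392 years

Periodic yield y = 0.0215. First find Macaulay duration:
  t   CF        PV=CF/(1+0.0215)^t    t·PV
  1       243.75       238.6197       238.6197
  2       243.75       233.5973       467.1947
  3       243.75       228.6807       686.0421
  4       243.75       223.8675       895.4702
  5       243.75       219.1557     1,095.7785
  6       243.75       214.5430     1,287.2581
  7       243.75       210.0274     1,470.1920
  8     5,243.75     4,423.1840    35,385.4724
  Σ                  5,991.6755    41,526.0277
P = 5,991.6755; Macaulay duration = 41,526.0277 / 5,991.6755 = 6.93062 half-year periods = 3.46531 years.
Modified duration = D_Mac / (1 + y) = 3.46531 / 1.0215 = 3.39237 years.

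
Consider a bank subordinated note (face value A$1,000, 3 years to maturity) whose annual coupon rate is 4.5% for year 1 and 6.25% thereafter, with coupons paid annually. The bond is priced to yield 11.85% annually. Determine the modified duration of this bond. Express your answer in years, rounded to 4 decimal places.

2.5449 years

Periodic yield y = 0.1185. First find Macaulay duration:
  t   CF        PV=CF/(1+0.1185)^t    t·PV
  1        45.00        40.2325        40.2325
  2        62.50        49.9583        99.9167
  3     1,062.50       759.3132     2,277.9397
  Σ                    849.5040     2,418.0889
P = 849.5040; Macaulay duration = 2,418.0889 / 849.5040 = 2.84647 years.
Modified duration = D_Mac / (1 + y) = 2.84647 / 1.1185 = 2.54490 years.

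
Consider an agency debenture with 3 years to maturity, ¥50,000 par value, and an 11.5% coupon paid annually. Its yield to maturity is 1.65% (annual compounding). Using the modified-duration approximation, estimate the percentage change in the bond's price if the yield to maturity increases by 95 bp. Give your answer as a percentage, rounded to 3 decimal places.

Periodic yield y = 0.0165. Modified duration first:
  t   CF        PV=CF/(1+0.0165)^t    t·PV
  1     5,750.00     5,656.6650     5,656.6650
  2     5,750.00     5,564.8451    11,129.6902
  3    55,750.00    53,078.9988   159,236.9965
  Σ                 64,300.5090   176,023.3517
P = 64,300.5090; D_Mac = 2.73751 yrs; D_mod = 2.73751/(1+0.0165) = 2.69308 yrs.
ΔP/P ≈ -D_mod · Δy = -2.69308 × (+0.0095) = -0.025584 = -2.5584%.

-2.558%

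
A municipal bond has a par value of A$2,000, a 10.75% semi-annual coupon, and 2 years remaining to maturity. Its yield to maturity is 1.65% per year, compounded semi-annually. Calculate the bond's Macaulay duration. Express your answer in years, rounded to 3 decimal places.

Periodic yield y = 0.00825. Discount each cash flow and weight by its period:
  t   CF        PV=CF/(1+0.00825)^t    t·PV
  1       107.50       106.6204       106.6204
  2       107.50       105.7480       211.4959
  3       107.50       104.8827       314.6480
  4     2,107.50     2,039.3636     8,157.4543
  Σ                  2,356.6146     8,790.2187
Price P = Σ PV = 2,356.6146.
Macaulay duration = Σ(t·PV) / P = 8,790.2187 / 2,356.6146 = 3.73002 half-year periods.
In years: 3.73002 / 2 = 1.86501 years.

1.865 years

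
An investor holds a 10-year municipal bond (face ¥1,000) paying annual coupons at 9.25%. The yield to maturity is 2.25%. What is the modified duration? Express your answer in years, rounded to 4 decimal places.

7.4621 years

Periodic yield y = 0.0225. First find Macaulay duration:
  t   CF        PV=CF/(1+0.0225)^t    t·PV
  1        92.50        90.4645        90.4645
  2        92.50        88.4739       176.9478
  3        92.50        86.5270       259.5811
  4        92.50        84.6230       338.4920
  5        92.50        82.7609       413.8044
  6        92.50        80.9397       485.6385
  7        92.50        79.1587       554.1107
  8        92.50        77.4168       619.3344
  9        92.50        75.7132       681.4192
  10    1,092.50       874.5573     8,745.5732
  Σ                  1,620.6351    12,365.3659
P = 1,620.6351; Macaulay duration = 12,365.3659 / 1,620.6351 = 7.62995 years.
Modified duration = D_Mac / (1 + y) = 7.62995 / 1.0225 = 7.46205 years.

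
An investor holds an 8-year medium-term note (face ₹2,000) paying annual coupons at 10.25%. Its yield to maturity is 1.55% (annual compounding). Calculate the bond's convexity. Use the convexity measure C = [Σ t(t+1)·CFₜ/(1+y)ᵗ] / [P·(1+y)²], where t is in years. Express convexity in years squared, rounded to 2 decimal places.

With y = 0.0155:
  t   CF        PV=CF/(1+0.0155)^t    t·PV        t(t+1)·PV
  1       205.00       201.8710       201.8710         403.7420
  2       205.00       198.7898       397.5795       1,192.7385
  3       205.00       195.7555       587.2666       2,349.0666
  4       205.00       192.7676       771.0706       3,855.3530
  5       205.00       189.8254       949.1268       5,694.7607
  6       205.00       186.9280     1,121.5678       7,850.9748
  7       205.00       184.0748     1,288.5237      10,308.1895
  8     2,205.00     1,949.7062    15,597.6496     140,378.8461
  Σ                  3,299.7183    20,914.6556     172,033.6712
P = 3,299.7183.
Convexity = Σ t(t+1)·PV / [P·(1+y)²] = 172,033.6712 / (3,299.7183 × 1.031240) = 50.55647.

50.56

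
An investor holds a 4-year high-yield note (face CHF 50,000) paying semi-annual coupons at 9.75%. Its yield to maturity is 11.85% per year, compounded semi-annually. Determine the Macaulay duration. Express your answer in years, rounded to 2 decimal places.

3.38 years

Periodic yield y = 0.05925. Discount each cash flow and weight by its period:
  t   CF        PV=CF/(1+0.05925)^t    t·PV
  1     2,437.50     2,301.1565     2,301.1565
  2     2,437.50     2,172.4394     4,344.8789
  3     2,437.50     2,050.9223     6,152.7669
  4     2,437.50     1,936.2023     7,744.8092
  5     2,437.50     1,827.8993     9,139.4964
  6     2,437.50     1,725.6543    10,353.9256
  7     2,437.50     1,629.1284    11,403.8988
  8    52,437.50    33,086.7566   264,694.0529
  Σ                 46,730.1591   316,134.9852
Price P = Σ PV = 46,730.1591.
Macaulay duration = Σ(t·PV) / P = 316,134.9852 / 46,730.1591 = 6.76512 half-year periods.
In years: 6.76512 / 2 = 3.38256 years.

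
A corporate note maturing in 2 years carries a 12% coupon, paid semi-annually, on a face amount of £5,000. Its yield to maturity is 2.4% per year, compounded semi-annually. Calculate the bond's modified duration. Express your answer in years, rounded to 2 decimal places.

Periodic yield y = 0.012. First find Macaulay duration:
  t   CF        PV=CF/(1+0.012)^t    t·PV
  1       300.00       296.4427       296.4427
  2       300.00       292.9276       585.8551
  3       300.00       289.4541       868.3623
  4     5,300.00     5,053.0526    20,212.2104
  Σ                  5,931.8770    21,962.8705
P = 5,931.8770; Macaulay duration = 21,962.8705 / 5,931.8770 = 3.70252 half-year periods = 1.85126 years.
Modified duration = D_Mac / (1 + y) = 1.85126 / 1.012 = 1.82931 years.

1.83 years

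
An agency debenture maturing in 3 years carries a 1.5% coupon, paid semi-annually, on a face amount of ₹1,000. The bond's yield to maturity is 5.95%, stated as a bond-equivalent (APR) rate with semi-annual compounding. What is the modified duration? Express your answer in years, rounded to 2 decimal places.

2.86 years

Periodic yield y = 0.02975. First find Macaulay duration:
  t   CF        PV=CF/(1+0.02975)^t    t·PV
  1         7.50         7.2833         7.2833
  2         7.50         7.0729        14.1458
  3         7.50         6.8686        20.6057
  4         7.50         6.6701        26.6805
  5         7.50         6.4774        32.3871
  6     1,007.50       844.9952     5,069.9713
  Σ                    879.3676     5,171.0737
P = 879.3676; Macaulay duration = 5,171.0737 / 879.3676 = 5.88045 half-year periods = 2.94022 years.
Modified duration = D_Mac / (1 + y) = 2.94022 / 1.02975 = 2.85528 years.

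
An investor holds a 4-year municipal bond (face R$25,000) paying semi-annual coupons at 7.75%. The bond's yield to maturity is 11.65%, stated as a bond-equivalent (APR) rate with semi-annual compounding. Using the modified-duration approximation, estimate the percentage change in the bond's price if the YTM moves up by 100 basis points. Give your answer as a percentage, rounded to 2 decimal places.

Periodic yield y = 0.05825. Modified duration first:
  t   CF        PV=CF/(1+0.05825)^t    t·PV
  1       968.75       915.4264       915.4264
  2       968.75       865.0380     1,730.0759
  3       968.75       817.4231     2,452.2692
  4       968.75       772.4291     3,089.7163
  5       968.75       729.9117     3,649.5585
  6       968.75       689.7347     4,138.4080
  7       968.75       651.7691     4,562.3838
  8    25,968.75    16,509.9147   132,079.3173
  Σ                 21,951.6466   152,617.1553
P = 21,951.6466; D_Mac = 6.95242 half-year periods = 3.47621 yrs; D_mod = 3.47621/(1+0.05825) = 3.28487 yrs.
ΔP/P ≈ -D_mod · Δy = -3.28487 × (+0.01) = -0.032849 = -3.2849%.

-3.28%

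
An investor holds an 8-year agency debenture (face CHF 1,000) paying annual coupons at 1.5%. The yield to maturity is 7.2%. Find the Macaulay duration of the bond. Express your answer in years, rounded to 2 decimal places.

Periodic yield y = 0.072. Discount each cash flow and weight by its year:
  t   CF        PV=CF/(1+0.072)^t    t·PV
  1        15.00        13.9925        13.9925
  2        15.00        13.0527        26.1055
  3        15.00        12.1761        36.5282
  4        15.00        11.3583        45.4331
  5        15.00        10.5954        52.9770
  6        15.00         9.8838        59.3026
  7        15.00         9.2199        64.5395
  8     1,015.00       581.9796     4,655.8368
  Σ                    662.2583     4,954.7152
Price P = Σ PV = 662.2583.
Macaulay duration = Σ(t·PV) / P = 4,954.7152 / 662.2583 = 7.48154 years.

7.48 years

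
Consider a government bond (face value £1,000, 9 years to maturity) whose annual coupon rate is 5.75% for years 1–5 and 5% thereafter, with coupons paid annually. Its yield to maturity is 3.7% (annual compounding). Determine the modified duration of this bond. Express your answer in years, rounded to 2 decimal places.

7.14 years

Periodic yield y = 0.037. First find Macaulay duration:
  t   CF        PV=CF/(1+0.037)^t    t·PV
  1        57.50        55.4484        55.4484
  2        57.50        53.4700       106.9400
  3        57.50        51.5622       154.6866
  4        57.50        49.7225       198.8899
  5        57.50        47.9484       239.7420
  6        50.00        40.2066       241.2397
  7        50.00        38.7720       271.4043
  8        50.00        37.3887       299.1093
  9     1,050.00       757.1475     6,814.3275
  Σ                  1,131.6663     8,381.7878
P = 1,131.6663; Macaulay duration = 8,381.7878 / 1,131.6663 = 7.40659 years.
Modified duration = D_Mac / (1 + y) = 7.40659 / 1.037 = 7.14232 years.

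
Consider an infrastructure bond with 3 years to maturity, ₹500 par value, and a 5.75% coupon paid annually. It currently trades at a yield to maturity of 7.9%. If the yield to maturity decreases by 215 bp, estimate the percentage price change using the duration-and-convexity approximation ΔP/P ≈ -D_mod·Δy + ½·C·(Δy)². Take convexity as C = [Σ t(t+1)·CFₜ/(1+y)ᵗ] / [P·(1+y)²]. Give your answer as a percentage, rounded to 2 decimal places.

+5.87%

With y = 0.079:
  t   CF        PV=CF/(1+0.079)^t    t·PV        t(t+1)·PV
  1        28.75        26.6450        26.6450          53.2901
  2        28.75        24.6942        49.3884         148.1652
  3       528.75       420.9069     1,262.7207       5,050.8828
  Σ                    472.2461     1,338.7541       5,252.3381
P = 472.2461; D_Mac = 2.83487 yrs; D_mod = 2.62731 yrs; C = 9.55303.
Duration effect: -2.62731 × (-0.0215) = +0.056487
Convexity effect: 0.5 × 9.55303 × (-0.0215)² = +0.0022079
ΔP/P ≈ +0.056487 + 0.0022079 = +0.058695 = +5.8695%.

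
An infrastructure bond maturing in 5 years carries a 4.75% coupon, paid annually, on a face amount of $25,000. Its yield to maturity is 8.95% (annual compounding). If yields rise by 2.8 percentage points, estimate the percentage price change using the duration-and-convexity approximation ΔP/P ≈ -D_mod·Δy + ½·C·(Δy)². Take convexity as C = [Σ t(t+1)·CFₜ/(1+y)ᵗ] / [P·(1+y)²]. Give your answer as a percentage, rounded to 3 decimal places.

-10.751%

With y = 0.0895:
  t   CF        PV=CF/(1+0.0895)^t    t·PV        t(t+1)·PV
  1     1,187.50     1,089.9495     1,089.9495       2,179.8990
  2     1,187.50     1,000.4126     2,000.8252       6,002.4755
  3     1,187.50       918.2309     2,754.6928      11,018.7711
  4     1,187.50       842.8003     3,371.2012      16,856.0059
  5    26,187.50    17,059.1688    85,295.8442     511,775.0650
  Σ                 20,910.5622    94,512.5128     547,832.2166
P = 20,910.5622; D_Mac = 4.51985 yrs; D_mod = 4.14855 yrs; C = 22.07127.
Duration effect: -4.14855 × (+0.028) = -0.116159
Convexity effect: 0.5 × 22.07127 × (0.028)² = +0.0086519
ΔP/P ≈ -0.116159 + 0.0086519 = -0.107507 = -10.7507%.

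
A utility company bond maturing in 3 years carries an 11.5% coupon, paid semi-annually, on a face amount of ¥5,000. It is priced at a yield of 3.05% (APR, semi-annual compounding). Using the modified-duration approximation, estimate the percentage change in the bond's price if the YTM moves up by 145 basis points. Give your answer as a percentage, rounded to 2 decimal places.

Periodic yield y = 0.01525. Modified duration first:
  t   CF        PV=CF/(1+0.01525)^t    t·PV
  1       287.50       283.1815       283.1815
  2       287.50       278.9278       557.8557
  3       287.50       274.7381       824.2142
  4       287.50       270.6113     1,082.4450
  5       287.50       266.5464     1,332.7321
  6     5,287.50     4,828.5017    28,971.0104
  Σ                  6,202.5068    33,051.4389
P = 6,202.5068; D_Mac = 5.32872 half-year periods = 2.66436 yrs; D_mod = 2.66436/(1+0.01525) = 2.62434 yrs.
ΔP/P ≈ -D_mod · Δy = -2.62434 × (+0.0145) = -0.038053 = -3.8053%.

-3.81%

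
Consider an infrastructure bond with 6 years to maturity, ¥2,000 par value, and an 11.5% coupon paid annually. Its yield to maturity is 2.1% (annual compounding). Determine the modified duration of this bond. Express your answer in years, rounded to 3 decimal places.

4.821 years

Periodic yield y = 0.021. First find Macaulay duration:
  t   CF        PV=CF/(1+0.021)^t    t·PV
  1       230.00       225.2693       225.2693
  2       230.00       220.6360       441.2720
  3       230.00       216.0979       648.2938
  4       230.00       211.6532       846.6129
  5       230.00       207.2999     1,036.4996
  6     2,230.00     1,968.5680    11,811.4077
  Σ                  3,049.5243    15,009.3553
P = 3,049.5243; Macaulay duration = 15,009.3553 / 3,049.5243 = 4.92187 years.
Modified duration = D_Mac / (1 + y) = 4.92187 / 1.021 = 4.82063 years.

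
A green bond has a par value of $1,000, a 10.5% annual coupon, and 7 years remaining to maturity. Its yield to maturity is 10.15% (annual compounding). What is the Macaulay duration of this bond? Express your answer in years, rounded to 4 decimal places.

Periodic yield y = 0.1015. Discount each cash flow and weight by its year:
  t   CF        PV=CF/(1+0.1015)^t    t·PV
  1       105.00        95.3246        95.3246
  2       105.00        86.5407       173.0814
  3       105.00        78.5662       235.6986
  4       105.00        71.3266       285.3062
  5       105.00        64.7540       323.7701
  6       105.00        58.7871       352.7228
  7     1,105.00       561.6565     3,931.5953
  Σ                  1,016.9556     5,397.4990
Price P = Σ PV = 1,016.9556.
Macaulay duration = Σ(t·PV) / P = 5,397.4990 / 1,016.9556 = 5.30751 years.

5.3075 years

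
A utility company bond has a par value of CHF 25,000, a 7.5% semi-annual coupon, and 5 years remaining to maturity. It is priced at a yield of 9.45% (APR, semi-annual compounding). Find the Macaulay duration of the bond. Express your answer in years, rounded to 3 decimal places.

Periodic yield y = 0.04725. Discount each cash flow and weight by its period:
  t   CF        PV=CF/(1+0.04725)^t    t·PV
  1       937.50       895.2017       895.2017
  2       937.50       854.8119     1,709.6237
  3       937.50       816.2443     2,448.7329
  4       937.50       779.4169     3,117.6675
  5       937.50       744.2510     3,721.2550
  6       937.50       710.6718     4,264.0306
  7       937.50       678.6076     4,750.2529
  8       937.50       647.9900     5,183.9202
  9       937.50       618.7539     5,568.7852
  10   25,937.50    16,346.4866   163,464.8663
  Σ                 23,092.4357   195,124.3362
Price P = Σ PV = 23,092.4357.
Macaulay duration = Σ(t·PV) / P = 195,124.3362 / 23,092.4357 = 8.44971 half-year periods.
In years: 8.44971 / 2 = 4.22485 years.

4.225 years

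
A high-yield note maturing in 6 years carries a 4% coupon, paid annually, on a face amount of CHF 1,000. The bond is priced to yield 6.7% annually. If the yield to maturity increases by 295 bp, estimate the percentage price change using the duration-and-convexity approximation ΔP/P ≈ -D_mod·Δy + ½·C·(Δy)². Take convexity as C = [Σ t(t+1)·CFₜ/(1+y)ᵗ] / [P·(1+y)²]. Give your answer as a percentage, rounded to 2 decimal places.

With y = 0.067:
  t   CF        PV=CF/(1+0.067)^t    t·PV        t(t+1)·PV
  1        40.00        37.4883        37.4883          74.9766
  2        40.00        35.1343        70.2686         210.8057
  3        40.00        32.9281        98.7843         395.1373
  4        40.00        30.8605       123.4418         617.2091
  5        40.00        28.9226       144.6132         867.6791
  6     1,040.00       704.7690     4,228.6143      29,600.3000
  Σ                    870.1028     4,703.2105      31,766.1078
P = 870.1028; D_Mac = 5.40535 yrs; D_mod = 5.06593 yrs; C = 32.06746.
Duration effect: -5.06593 × (+0.0295) = -0.149445
Convexity effect: 0.5 × 32.06746 × (0.0295)² = +0.0139534
ΔP/P ≈ -0.149445 + 0.0139534 = -0.135492 = -13.5492%.

-13.55%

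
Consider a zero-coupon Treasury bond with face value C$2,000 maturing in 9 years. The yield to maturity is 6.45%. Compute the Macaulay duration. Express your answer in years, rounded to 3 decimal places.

A zero-coupon bond has a single cash flow at maturity, so its Macaulay duration equals its maturity: 9 years.

9.000 years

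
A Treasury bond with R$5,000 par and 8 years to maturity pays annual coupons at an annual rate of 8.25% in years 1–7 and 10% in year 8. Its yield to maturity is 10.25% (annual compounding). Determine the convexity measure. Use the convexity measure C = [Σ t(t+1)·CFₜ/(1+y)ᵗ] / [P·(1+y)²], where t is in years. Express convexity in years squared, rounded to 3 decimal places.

With y = 0.1025:
  t   CF        PV=CF/(1+0.1025)^t    t·PV        t(t+1)·PV
  1       412.50       374.1497       374.1497         748.2993
  2       412.50       339.3648       678.7295       2,036.1886
  3       412.50       307.8139       923.4416       3,693.7662
  4       412.50       279.1962     1,116.7849       5,583.9247
  5       412.50       253.2392     1,266.1961       7,597.1765
  6       412.50       229.6954     1,378.1726       9,647.2083
  7       412.50       208.3405     1,458.3837      11,667.0697
  8     5,500.00     2,519.6134    20,156.9070     181,412.1627
  Σ                  4,511.4131    27,352.7651     222,385.7961
P = 4,511.4131.
Convexity = Σ t(t+1)·PV / [P·(1+y)²] = 222,385.7961 / (4,511.4131 × 1.215506) = 40.55433.

40.554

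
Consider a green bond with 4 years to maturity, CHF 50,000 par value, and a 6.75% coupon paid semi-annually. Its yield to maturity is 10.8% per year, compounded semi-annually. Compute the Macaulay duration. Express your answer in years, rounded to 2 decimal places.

Periodic yield y = 0.054. Discount each cash flow and weight by its period:
  t   CF        PV=CF/(1+0.054)^t    t·PV
  1     1,687.50     1,601.0436     1,601.0436
  2     1,687.50     1,519.0167     3,038.0335
  3     1,687.50     1,441.1924     4,323.5771
  4     1,687.50     1,367.3552     5,469.4207
  5     1,687.50     1,297.3009     6,486.5046
  6     1,687.50     1,230.8358     7,385.0147
  7     1,687.50     1,167.7759     8,174.4312
  8    51,687.50    33,935.9991   271,487.9929
  Σ                 43,560.5196   307,966.0184
Price P = Σ PV = 43,560.5196.
Macaulay duration = Σ(t·PV) / P = 307,966.0184 / 43,560.5196 = 7.06984 half-year periods.
In years: 7.06984 / 2 = 3.53492 years.

3.53 years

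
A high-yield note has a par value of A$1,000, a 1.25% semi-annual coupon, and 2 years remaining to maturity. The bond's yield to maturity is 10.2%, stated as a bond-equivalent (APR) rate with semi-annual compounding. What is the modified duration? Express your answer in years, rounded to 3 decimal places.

Periodic yield y = 0.051. First find Macaulay duration:
  t   CF        PV=CF/(1+0.051)^t    t·PV
  1         6.25         5.9467         5.9467
  2         6.25         5.6582        11.3163
  3         6.25         5.3836        16.1508
  4     1,006.25       824.6982     3,298.7927
  Σ                    841.6866     3,332.2065
P = 841.6866; Macaulay duration = 3,332.2065 / 841.6866 = 3.95896 half-year periods = 1.97948 years.
Modified duration = D_Mac / (1 + y) = 1.97948 / 1.051 = 1.88343 years.

1.883 years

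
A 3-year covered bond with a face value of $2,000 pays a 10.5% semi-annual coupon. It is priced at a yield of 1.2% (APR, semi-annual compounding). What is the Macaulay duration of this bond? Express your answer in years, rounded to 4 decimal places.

2.6950 years

Periodic yield y = 0.006. Discount each cash flow and weight by its period:
  t   CF        PV=CF/(1+0.006)^t    t·PV
  1       105.00       104.3738       104.3738
  2       105.00       103.7512       207.5025
  3       105.00       103.1325       309.3974
  4       105.00       102.5174       410.0694
  5       105.00       101.9059       509.5296
  6     2,105.00     2,030.7863    12,184.7175
  Σ                  2,546.4670    13,725.5902
Price P = Σ PV = 2,546.4670.
Macaulay duration = Σ(t·PV) / P = 13,725.5902 / 2,546.4670 = 5.39005 half-year periods.
In years: 5.39005 / 2 = 2.69503 years.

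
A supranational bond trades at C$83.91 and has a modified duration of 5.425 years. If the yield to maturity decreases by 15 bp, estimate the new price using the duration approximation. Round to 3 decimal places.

C$84.593

Duration approximation: ΔP/P ≈ -D_mod · Δy = -5.425 × (-0.0015) = +0.0081375.
New price ≈ 83.91 × (1 + 0.0081375) = 84.592817625.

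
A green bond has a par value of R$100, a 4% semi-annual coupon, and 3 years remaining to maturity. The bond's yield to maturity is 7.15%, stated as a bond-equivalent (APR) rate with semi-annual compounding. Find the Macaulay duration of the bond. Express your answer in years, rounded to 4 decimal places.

2.8490 years

Periodic yield y = 0.03575. Discount each cash flow and weight by its period:
  t   CF        PV=CF/(1+0.03575)^t    t·PV
  1         2.00         1.9310         1.9310
  2         2.00         1.8643         3.7286
  3         2.00         1.8000         5.3999
  4         2.00         1.7378         6.9514
  5         2.00         1.6779         8.3893
  6       102.00        82.6172       495.7033
  Σ                     91.6282       522.1034
Price P = Σ PV = 91.6282.
Macaulay duration = Σ(t·PV) / P = 522.1034 / 91.6282 = 5.69807 half-year periods.
In years: 5.69807 / 2 = 2.84903 years.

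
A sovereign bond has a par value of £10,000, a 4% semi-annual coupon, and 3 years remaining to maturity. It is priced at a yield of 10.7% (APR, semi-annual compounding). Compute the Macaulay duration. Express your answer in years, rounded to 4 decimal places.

Periodic yield y = 0.0535. Discount each cash flow and weight by its period:
  t   CF        PV=CF/(1+0.0535)^t    t·PV
  1       200.00       189.8434       189.8434
  2       200.00       180.2025       360.4051
  3       200.00       171.0513       513.1539
  4       200.00       162.3648       649.4591
  5       200.00       154.1194       770.5970
  6    10,200.00     7,460.9294    44,765.5766
  Σ                  8,318.5108    47,249.0350
Price P = Σ PV = 8,318.5108.
Macaulay duration = Σ(t·PV) / P = 47,249.0350 / 8,318.5108 = 5.67999 half-year periods.
In years: 5.67999 / 2 = 2.83999 years.

2.8400 years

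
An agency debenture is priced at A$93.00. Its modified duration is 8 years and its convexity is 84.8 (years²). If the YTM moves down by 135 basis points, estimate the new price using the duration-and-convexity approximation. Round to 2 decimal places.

Duration effect: -D_mod·Δy = -8 × (-0.0135) = +0.108000
Convexity effect: ½·C·(Δy)² = 0.5 × 84.8 × (-0.0135)² = +0.0077274
ΔP/P ≈ +0.108000 + 0.0077274 = +0.1157274
New price ≈ 93.00 × (1 + 0.1157274) = 103.7626482.

A$103.76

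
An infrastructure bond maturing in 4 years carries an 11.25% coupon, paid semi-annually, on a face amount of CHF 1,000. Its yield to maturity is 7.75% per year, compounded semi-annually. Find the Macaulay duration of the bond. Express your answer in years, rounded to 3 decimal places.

Periodic yield y = 0.03875. Discount each cash flow and weight by its period:
  t   CF        PV=CF/(1+0.03875)^t    t·PV
  1        56.25        54.1516        54.1516
  2        56.25        52.1315       104.2631
  3        56.25        50.1868       150.5604
  4        56.25        48.3146       193.2584
  5        56.25        46.5122       232.5612
  6        56.25        44.7771       268.6628
  7        56.25        43.1067       301.7472
  8     1,056.25       779.2529     6,234.0232
  Σ                  1,118.4336     7,539.2280
Price P = Σ PV = 1,118.4336.
Macaulay duration = Σ(t·PV) / P = 7,539.2280 / 1,118.4336 = 6.74088 half-year periods.
In years: 6.74088 / 2 = 3.37044 years.

3.370 years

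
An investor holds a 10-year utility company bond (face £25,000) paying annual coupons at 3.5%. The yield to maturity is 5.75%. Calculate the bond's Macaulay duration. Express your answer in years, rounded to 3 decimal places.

Periodic yield y = 0.0575. Discount each cash flow and weight by its year:
  t   CF        PV=CF/(1+0.0575)^t    t·PV
  1       875.00       827.4232       827.4232
  2       875.00       782.4333     1,564.8665
  3       875.00       739.8896     2,219.6688
  4       875.00       699.6592     2,798.6368
  5       875.00       661.6163     3,308.0813
  6       875.00       625.6419     3,753.8511
  7       875.00       591.6235     4,141.3645
  8       875.00       559.4549     4,475.6388
  9       875.00       529.0353     4,761.3179
  10   25,875.00    14,793.6929   147,936.9287
  Σ                 20,810.4699   175,787.7777
Price P = Σ PV = 20,810.4699.
Macaulay duration = Σ(t·PV) / P = 175,787.7777 / 20,810.4699 = 8.44708 years.

8.447 years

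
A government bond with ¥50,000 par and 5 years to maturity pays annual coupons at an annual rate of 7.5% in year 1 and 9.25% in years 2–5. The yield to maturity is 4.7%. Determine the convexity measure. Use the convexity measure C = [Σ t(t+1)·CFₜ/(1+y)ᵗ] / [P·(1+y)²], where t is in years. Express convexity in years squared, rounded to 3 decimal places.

22.542

With y = 0.047:
  t   CF        PV=CF/(1+0.047)^t    t·PV        t(t+1)·PV
  1     3,750.00     3,581.6619     3,581.6619       7,163.3238
  2     4,625.00     4,219.0860     8,438.1719      25,314.5158
  3     4,625.00     4,029.6905    12,089.0715      48,356.2861
  4     4,625.00     3,848.7970    15,395.1882      76,975.9409
  5    54,625.00    43,416.8231   217,084.1153   1,302,504.6916
  Σ                 59,096.0585   256,588.2088   1,460,314.7581
P = 59,096.0585.
Convexity = Σ t(t+1)·PV / [P·(1+y)²] = 1,460,314.7581 / (59,096.0585 × 1.096209) = 22.54211.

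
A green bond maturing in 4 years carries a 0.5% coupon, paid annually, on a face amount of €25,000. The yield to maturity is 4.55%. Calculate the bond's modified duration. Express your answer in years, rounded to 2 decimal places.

3.79 years

Periodic yield y = 0.0455. First find Macaulay duration:
  t   CF        PV=CF/(1+0.0455)^t    t·PV
  1       125.00       119.5600       119.5600
  2       125.00       114.3568       228.7136
  3       125.00       109.3800       328.1400
  4    25,125.00    21,028.5788    84,114.3151
  Σ                 21,371.8756    84,790.7287
P = 21,371.8756; Macaulay duration = 84,790.7287 / 21,371.8756 = 3.96740 years.
Modified duration = D_Mac / (1 + y) = 3.96740 / 1.0455 = 3.79474 years.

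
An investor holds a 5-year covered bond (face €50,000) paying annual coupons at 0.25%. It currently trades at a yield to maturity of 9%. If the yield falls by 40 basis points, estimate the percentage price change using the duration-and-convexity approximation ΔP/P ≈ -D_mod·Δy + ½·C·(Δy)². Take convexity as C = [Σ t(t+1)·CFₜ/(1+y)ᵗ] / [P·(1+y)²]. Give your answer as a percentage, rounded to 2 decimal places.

+1.84%

With y = 0.09:
  t   CF        PV=CF/(1+0.09)^t    t·PV        t(t+1)·PV
  1       125.00       114.6789       114.6789         229.3578
  2       125.00       105.2100       210.4200         631.2600
  3       125.00        96.5229       289.5688       1,158.2752
  4       125.00        88.5532       354.2126       1,771.0630
  5    50,125.00    32,577.8107   162,889.0537     977,334.3221
  Σ                 32,982.7757   163,857.9340     981,124.2782
P = 32,982.7757; D_Mac = 4.96798 yrs; D_mod = 4.55778 yrs; C = 25.03709.
Duration effect: -4.55778 × (-0.004) = +0.018231
Convexity effect: 0.5 × 25.03709 × (-0.004)² = +0.0002003
ΔP/P ≈ +0.018231 + 0.0002003 = +0.018431 = +1.8431%.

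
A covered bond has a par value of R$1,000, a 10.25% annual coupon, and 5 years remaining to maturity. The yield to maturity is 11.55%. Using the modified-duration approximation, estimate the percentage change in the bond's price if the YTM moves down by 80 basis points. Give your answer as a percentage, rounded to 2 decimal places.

+2.96%

Periodic yield y = 0.1155. Modified duration first:
  t   CF        PV=CF/(1+0.1155)^t    t·PV
  1       102.50        91.8870        91.8870
  2       102.50        82.3730       164.7459
  3       102.50        73.8440       221.5320
  4       102.50        66.1981       264.7924
  5     1,102.50       638.3086     3,191.5432
  Σ                    952.6108     3,934.5006
P = 952.6108; D_Mac = 4.13023 yrs; D_mod = 4.13023/(1+0.1155) = 3.70258 yrs.
ΔP/P ≈ -D_mod · Δy = -3.70258 × (-0.008) = +0.029621 = +2.9621%.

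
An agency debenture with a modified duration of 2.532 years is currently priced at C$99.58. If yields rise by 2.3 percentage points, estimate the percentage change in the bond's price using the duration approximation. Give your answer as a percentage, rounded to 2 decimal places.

Duration approximation: ΔP/P ≈ -D_mod · Δy = -2.532 × (+0.023) = -0.058236.
As a percentage: -5.8236%.

-5.82%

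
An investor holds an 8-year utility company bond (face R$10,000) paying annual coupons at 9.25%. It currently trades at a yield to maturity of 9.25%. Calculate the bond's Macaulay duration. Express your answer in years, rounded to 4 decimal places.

Periodic yield y = 0.0925. Discount each cash flow and weight by its year:
  t   CF        PV=CF/(1+0.0925)^t    t·PV
  1       925.00       846.6819       846.6819
  2       925.00       774.9949     1,549.9898
  3       925.00       709.3775     2,128.1324
  4       925.00       649.3158     2,597.2631
  5       925.00       594.3394     2,971.6969
  6       925.00       544.0177     3,264.1064
  7       925.00       497.9567     3,485.6972
  8    10,925.00     5,383.3161    43,066.5287
  Σ                 10,000.0000    59,910.0964
Price P = Σ PV = 10,000.0000.
Macaulay duration = Σ(t·PV) / P = 59,910.0964 / 10,000.0000 = 5.99101 years.

5.9910 years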